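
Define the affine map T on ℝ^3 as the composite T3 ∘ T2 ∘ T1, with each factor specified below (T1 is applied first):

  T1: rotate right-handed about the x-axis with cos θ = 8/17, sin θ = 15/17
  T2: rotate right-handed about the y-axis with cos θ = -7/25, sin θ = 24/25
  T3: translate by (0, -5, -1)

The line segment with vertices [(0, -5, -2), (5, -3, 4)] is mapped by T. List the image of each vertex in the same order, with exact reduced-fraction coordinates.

image vertices: (-2184/425, -95/17, 212/425), (-907/425, -169/17, -2374/425)

T1 rotate right-handed about the x-axis with cos θ = 8/17, sin θ = 15/17: (0, -5, -2) → (0, -10/17, -91/17); (5, -3, 4) → (5, -84/17, -13/17)
T2 rotate right-handed about the y-axis with cos θ = -7/25, sin θ = 24/25: (0, -10/17, -91/17) → (-2184/425, -10/17, 637/425); (5, -84/17, -13/17) → (-907/425, -84/17, -1949/425)
T3 translate by (0, -5, -1): (-2184/425, -10/17, 637/425) → (-2184/425, -95/17, 212/425); (-907/425, -84/17, -1949/425) → (-907/425, -169/17, -2374/425)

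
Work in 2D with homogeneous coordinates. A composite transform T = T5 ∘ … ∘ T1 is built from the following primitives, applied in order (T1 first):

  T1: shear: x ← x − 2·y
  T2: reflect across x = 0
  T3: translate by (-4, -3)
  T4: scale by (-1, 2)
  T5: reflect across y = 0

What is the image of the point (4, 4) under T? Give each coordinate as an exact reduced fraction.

T1 shear: x ← x − 2·y: (4, 4) → (-4, 4)
T2 reflect across x = 0: (-4, 4) → (4, 4)
T3 translate by (-4, -3): (4, 4) → (0, 1)
T4 scale by (-1, 2): (0, 1) → (0, 2)
T5 reflect across y = 0: (0, 2) → (0, -2)

T(p) = (0, -2)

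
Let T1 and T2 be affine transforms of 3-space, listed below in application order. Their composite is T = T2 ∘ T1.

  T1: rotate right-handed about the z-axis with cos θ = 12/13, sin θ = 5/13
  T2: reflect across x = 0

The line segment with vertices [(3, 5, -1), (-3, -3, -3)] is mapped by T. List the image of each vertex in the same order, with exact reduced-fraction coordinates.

image vertices: (-11/13, 75/13, -1), (21/13, -51/13, -3)

T1 rotate right-handed about the z-axis with cos θ = 12/13, sin θ = 5/13: (3, 5, -1) → (11/13, 75/13, -1); (-3, -3, -3) → (-21/13, -51/13, -3)
T2 reflect across x = 0: (11/13, 75/13, -1) → (-11/13, 75/13, -1); (-21/13, -51/13, -3) → (21/13, -51/13, -3)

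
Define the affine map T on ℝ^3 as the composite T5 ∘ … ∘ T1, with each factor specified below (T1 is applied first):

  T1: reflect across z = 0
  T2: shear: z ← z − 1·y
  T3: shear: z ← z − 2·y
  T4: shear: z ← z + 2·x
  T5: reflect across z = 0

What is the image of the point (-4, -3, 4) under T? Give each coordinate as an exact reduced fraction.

T(p) = (-4, -3, 3)

T1 reflect across z = 0: (-4, -3, 4) → (-4, -3, -4)
T2 shear: z ← z − 1·y: (-4, -3, -4) → (-4, -3, -1)
T3 shear: z ← z − 2·y: (-4, -3, -1) → (-4, -3, 5)
T4 shear: z ← z + 2·x: (-4, -3, 5) → (-4, -3, -3)
T5 reflect across z = 0: (-4, -3, -3) → (-4, -3, 3)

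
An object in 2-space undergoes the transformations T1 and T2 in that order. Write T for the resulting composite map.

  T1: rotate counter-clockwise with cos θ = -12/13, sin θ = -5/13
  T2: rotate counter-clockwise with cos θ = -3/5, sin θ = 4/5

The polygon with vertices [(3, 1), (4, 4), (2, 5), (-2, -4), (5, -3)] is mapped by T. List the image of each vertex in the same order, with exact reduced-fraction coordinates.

image vertices: (201/65, -43/65), (356/65, 92/65), (277/65, 214/65), (-244/65, -158/65), (181/65, -333/65)

T1 rotate counter-clockwise with cos θ = -12/13, sin θ = -5/13: (3, 1) → (-31/13, -27/13); (4, 4) → (-28/13, -68/13); (2, 5) → (1/13, -70/13); (-2, -4) → (4/13, 58/13); (5, -3) → (-75/13, 11/13)
T2 rotate counter-clockwise with cos θ = -3/5, sin θ = 4/5: (-31/13, -27/13) → (201/65, -43/65); (-28/13, -68/13) → (356/65, 92/65); (1/13, -70/13) → (277/65, 214/65); (4/13, 58/13) → (-244/65, -158/65); (-75/13, 11/13) → (181/65, -333/65)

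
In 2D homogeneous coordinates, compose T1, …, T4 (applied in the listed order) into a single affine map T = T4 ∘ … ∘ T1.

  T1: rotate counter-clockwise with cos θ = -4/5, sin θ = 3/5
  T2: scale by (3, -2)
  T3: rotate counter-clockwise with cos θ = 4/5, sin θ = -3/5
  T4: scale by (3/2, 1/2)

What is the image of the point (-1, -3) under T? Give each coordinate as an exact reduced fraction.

T1 rotate counter-clockwise with cos θ = -4/5, sin θ = 3/5: (-1, -3) → (13/5, 9/5)
T2 scale by (3, -2): (13/5, 9/5) → (39/5, -18/5)
T3 rotate counter-clockwise with cos θ = 4/5, sin θ = -3/5: (39/5, -18/5) → (102/25, -189/25)
T4 scale by (3/2, 1/2): (102/25, -189/25) → (153/25, -189/50)

T(p) = (153/25, -189/50)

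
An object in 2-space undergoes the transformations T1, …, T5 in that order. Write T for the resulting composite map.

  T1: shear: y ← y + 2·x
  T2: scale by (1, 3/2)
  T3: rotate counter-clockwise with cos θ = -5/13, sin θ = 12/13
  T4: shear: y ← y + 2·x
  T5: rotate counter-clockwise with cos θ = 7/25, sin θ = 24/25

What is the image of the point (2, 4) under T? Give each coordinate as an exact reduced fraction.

T(p) = (7178/325, -6104/325)

T1 shear: y ← y + 2·x: (2, 4) → (2, 8)
T2 scale by (1, 3/2): (2, 8) → (2, 12)
T3 rotate counter-clockwise with cos θ = -5/13, sin θ = 12/13: (2, 12) → (-154/13, -36/13)
T4 shear: y ← y + 2·x: (-154/13, -36/13) → (-154/13, -344/13)
T5 rotate counter-clockwise with cos θ = 7/25, sin θ = 24/25: (-154/13, -344/13) → (7178/325, -6104/325)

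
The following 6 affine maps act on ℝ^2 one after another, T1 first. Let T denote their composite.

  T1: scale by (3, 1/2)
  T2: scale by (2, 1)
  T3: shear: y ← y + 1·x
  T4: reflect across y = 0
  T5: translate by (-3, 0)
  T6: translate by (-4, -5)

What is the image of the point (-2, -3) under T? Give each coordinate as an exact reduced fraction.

T(p) = (-19, 17/2)

T1 scale by (3, 1/2): (-2, -3) → (-6, -3/2)
T2 scale by (2, 1): (-6, -3/2) → (-12, -3/2)
T3 shear: y ← y + 1·x: (-12, -3/2) → (-12, -27/2)
T4 reflect across y = 0: (-12, -27/2) → (-12, 27/2)
T5 translate by (-3, 0): (-12, 27/2) → (-15, 27/2)
T6 translate by (-4, -5): (-15, 27/2) → (-19, 17/2)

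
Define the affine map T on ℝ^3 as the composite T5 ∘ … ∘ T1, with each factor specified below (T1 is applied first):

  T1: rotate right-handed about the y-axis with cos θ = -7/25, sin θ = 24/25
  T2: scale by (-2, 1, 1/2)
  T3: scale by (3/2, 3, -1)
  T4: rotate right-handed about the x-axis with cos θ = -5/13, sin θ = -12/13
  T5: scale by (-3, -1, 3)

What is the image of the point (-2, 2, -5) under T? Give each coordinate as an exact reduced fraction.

T1 rotate right-handed about the y-axis with cos θ = -7/25, sin θ = 24/25: (-2, 2, -5) → (-106/25, 2, 83/25)
T2 scale by (-2, 1, 1/2): (-106/25, 2, 83/25) → (212/25, 2, 83/50)
T3 scale by (3/2, 3, -1): (212/25, 2, 83/50) → (318/25, 6, -83/50)
T4 rotate right-handed about the x-axis with cos θ = -5/13, sin θ = -12/13: (318/25, 6, -83/50) → (318/25, -96/25, -49/10)
T5 scale by (-3, -1, 3): (318/25, -96/25, -49/10) → (-954/25, 96/25, -147/10)

T(p) = (-954/25, 96/25, -147/10)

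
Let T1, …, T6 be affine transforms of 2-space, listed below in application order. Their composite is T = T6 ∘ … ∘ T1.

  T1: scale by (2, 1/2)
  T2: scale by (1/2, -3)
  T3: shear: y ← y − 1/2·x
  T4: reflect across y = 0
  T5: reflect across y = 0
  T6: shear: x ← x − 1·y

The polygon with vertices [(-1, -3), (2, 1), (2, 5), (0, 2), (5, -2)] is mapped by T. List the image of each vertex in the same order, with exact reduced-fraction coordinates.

T1 scale by (2, 1/2): (-1, -3) → (-2, -3/2); (2, 1) → (4, 1/2); (2, 5) → (4, 5/2); (0, 2) → (0, 1); (5, -2) → (10, -1)
T2 scale by (1/2, -3): (-2, -3/2) → (-1, 9/2); (4, 1/2) → (2, -3/2); (4, 5/2) → (2, -15/2); (0, 1) → (0, -3); (10, -1) → (5, 3)
T3 shear: y ← y − 1/2·x: (-1, 9/2) → (-1, 5); (2, -3/2) → (2, -5/2); (2, -15/2) → (2, -17/2); (0, -3) → (0, -3); (5, 3) → (5, 1/2)
T4 reflect across y = 0: (-1, 5) → (-1, -5); (2, -5/2) → (2, 5/2); (2, -17/2) → (2, 17/2); (0, -3) → (0, 3); (5, 1/2) → (5, -1/2)
T5 reflect across y = 0: (-1, -5) → (-1, 5); (2, 5/2) → (2, -5/2); (2, 17/2) → (2, -17/2); (0, 3) → (0, -3); (5, -1/2) → (5, 1/2)
T6 shear: x ← x − 1·y: (-1, 5) → (-6, 5); (2, -5/2) → (9/2, -5/2); (2, -17/2) → (21/2, -17/2); (0, -3) → (3, -3); (5, 1/2) → (9/2, 1/2)

image vertices: (-6, 5), (9/2, -5/2), (21/2, -17/2), (3, -3), (9/2, 1/2)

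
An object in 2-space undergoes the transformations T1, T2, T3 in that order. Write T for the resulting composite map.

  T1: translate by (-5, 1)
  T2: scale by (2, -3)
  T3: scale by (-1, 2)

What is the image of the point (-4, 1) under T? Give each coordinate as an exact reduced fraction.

T1 translate by (-5, 1): (-4, 1) → (-9, 2)
T2 scale by (2, -3): (-9, 2) → (-18, -6)
T3 scale by (-1, 2): (-18, -6) → (18, -12)

T(p) = (18, -12)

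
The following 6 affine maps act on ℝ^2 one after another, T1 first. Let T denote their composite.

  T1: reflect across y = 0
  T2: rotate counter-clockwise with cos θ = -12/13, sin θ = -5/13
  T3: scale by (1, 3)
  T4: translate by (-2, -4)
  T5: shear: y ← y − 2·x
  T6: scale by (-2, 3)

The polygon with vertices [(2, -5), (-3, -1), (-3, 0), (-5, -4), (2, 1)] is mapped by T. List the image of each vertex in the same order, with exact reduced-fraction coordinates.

T1 reflect across y = 0: (2, -5) → (2, 5); (-3, -1) → (-3, 1); (-3, 0) → (-3, 0); (-5, -4) → (-5, 4); (2, 1) → (2, -1)
T2 rotate counter-clockwise with cos θ = -12/13, sin θ = -5/13: (2, 5) → (1/13, -70/13); (-3, 1) → (41/13, 3/13); (-3, 0) → (36/13, 15/13); (-5, 4) → (80/13, -23/13); (2, -1) → (-29/13, 2/13)
T3 scale by (1, 3): (1/13, -70/13) → (1/13, -210/13); (41/13, 3/13) → (41/13, 9/13); (36/13, 15/13) → (36/13, 45/13); (80/13, -23/13) → (80/13, -69/13); (-29/13, 2/13) → (-29/13, 6/13)
T4 translate by (-2, -4): (1/13, -210/13) → (-25/13, -262/13); (41/13, 9/13) → (15/13, -43/13); (36/13, 45/13) → (10/13, -7/13); (80/13, -69/13) → (54/13, -121/13); (-29/13, 6/13) → (-55/13, -46/13)
T5 shear: y ← y − 2·x: (-25/13, -262/13) → (-25/13, -212/13); (15/13, -43/13) → (15/13, -73/13); (10/13, -7/13) → (10/13, -27/13); (54/13, -121/13) → (54/13, -229/13); (-55/13, -46/13) → (-55/13, 64/13)
T6 scale by (-2, 3): (-25/13, -212/13) → (50/13, -636/13); (15/13, -73/13) → (-30/13, -219/13); (10/13, -27/13) → (-20/13, -81/13); (54/13, -229/13) → (-108/13, -687/13); (-55/13, 64/13) → (110/13, 192/13)

image vertices: (50/13, -636/13), (-30/13, -219/13), (-20/13, -81/13), (-108/13, -687/13), (110/13, 192/13)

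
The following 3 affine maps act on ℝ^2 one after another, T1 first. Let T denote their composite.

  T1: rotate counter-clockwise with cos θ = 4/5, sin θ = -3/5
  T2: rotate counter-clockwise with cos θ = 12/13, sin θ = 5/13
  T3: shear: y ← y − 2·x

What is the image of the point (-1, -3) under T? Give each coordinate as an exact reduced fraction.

T(p) = (-111/65, 49/65)

T1 rotate counter-clockwise with cos θ = 4/5, sin θ = -3/5: (-1, -3) → (-13/5, -9/5)
T2 rotate counter-clockwise with cos θ = 12/13, sin θ = 5/13: (-13/5, -9/5) → (-111/65, -173/65)
T3 shear: y ← y − 2·x: (-111/65, -173/65) → (-111/65, 49/65)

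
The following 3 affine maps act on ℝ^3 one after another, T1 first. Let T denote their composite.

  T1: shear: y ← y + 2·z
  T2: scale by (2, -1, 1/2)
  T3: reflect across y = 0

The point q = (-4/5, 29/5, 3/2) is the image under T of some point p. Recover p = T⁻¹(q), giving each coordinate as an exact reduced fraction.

p = (-2/5, -1/5, 3)

T1 = [1 0 0 0; 0 1 2 0; 0 0 1 0; 0 0 0 1]
T2·T1 = [2 0 0 0; 0 -1 -2 0; 0 0 1/2 0; 0 0 0 1]
T3·…·T1 = [2 0 0 0; 0 1 2 0; 0 0 1/2 0; 0 0 0 1]
det M = 1; M⁻¹ = [1/2 0 0 0; 0 1 -4 0; 0 0 2 0; 0 0 0 1]
M⁻¹ · (-4/5, 29/5, 3/2)ᵀ = (-2/5, -1/5, 3)ᵀ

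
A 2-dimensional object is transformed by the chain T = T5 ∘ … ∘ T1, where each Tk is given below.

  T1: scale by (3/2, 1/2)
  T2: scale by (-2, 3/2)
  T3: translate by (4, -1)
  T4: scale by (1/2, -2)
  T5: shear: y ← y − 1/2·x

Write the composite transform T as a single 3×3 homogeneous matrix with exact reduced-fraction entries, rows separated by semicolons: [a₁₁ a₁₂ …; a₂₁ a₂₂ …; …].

T = [-3/2 0 2; 3/4 -3/2 1; 0 0 1]

T1 = [3/2 0 0; 0 1/2 0; 0 0 1]
T2·T1 = [-3 0 0; 0 3/4 0; 0 0 1]
T3·…·T1 = [-3 0 4; 0 3/4 -1; 0 0 1]
T4·…·T1 = [-3/2 0 2; 0 -3/2 2; 0 0 1]
T5·…·T1 = [-3/2 0 2; 3/4 -3/2 1; 0 0 1]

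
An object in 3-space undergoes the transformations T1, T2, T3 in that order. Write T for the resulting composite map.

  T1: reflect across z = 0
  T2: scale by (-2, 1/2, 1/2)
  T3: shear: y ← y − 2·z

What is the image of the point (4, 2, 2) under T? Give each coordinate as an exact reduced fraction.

T1 reflect across z = 0: (4, 2, 2) → (4, 2, -2)
T2 scale by (-2, 1/2, 1/2): (4, 2, -2) → (-8, 1, -1)
T3 shear: y ← y − 2·z: (-8, 1, -1) → (-8, 3, -1)

T(p) = (-8, 3, -1)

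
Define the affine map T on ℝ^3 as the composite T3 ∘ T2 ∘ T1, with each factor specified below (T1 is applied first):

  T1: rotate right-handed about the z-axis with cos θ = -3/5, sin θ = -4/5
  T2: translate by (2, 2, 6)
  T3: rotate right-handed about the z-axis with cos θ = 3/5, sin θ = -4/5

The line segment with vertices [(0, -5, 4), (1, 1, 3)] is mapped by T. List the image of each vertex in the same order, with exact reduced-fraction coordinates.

image vertices: (14/5, 23/5, 10), (9/5, -7/5, 9)

T1 rotate right-handed about the z-axis with cos θ = -3/5, sin θ = -4/5: (0, -5, 4) → (-4, 3, 4); (1, 1, 3) → (1/5, -7/5, 3)
T2 translate by (2, 2, 6): (-4, 3, 4) → (-2, 5, 10); (1/5, -7/5, 3) → (11/5, 3/5, 9)
T3 rotate right-handed about the z-axis with cos θ = 3/5, sin θ = -4/5: (-2, 5, 10) → (14/5, 23/5, 10); (11/5, 3/5, 9) → (9/5, -7/5, 9)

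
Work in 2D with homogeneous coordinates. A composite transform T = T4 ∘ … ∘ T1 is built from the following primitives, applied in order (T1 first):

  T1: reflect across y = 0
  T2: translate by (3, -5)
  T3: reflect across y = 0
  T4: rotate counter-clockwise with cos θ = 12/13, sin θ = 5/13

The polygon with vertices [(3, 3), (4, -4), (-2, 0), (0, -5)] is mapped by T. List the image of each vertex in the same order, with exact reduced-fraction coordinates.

T1 reflect across y = 0: (3, 3) → (3, -3); (4, -4) → (4, 4); (-2, 0) → (-2, 0); (0, -5) → (0, 5)
T2 translate by (3, -5): (3, -3) → (6, -8); (4, 4) → (7, -1); (-2, 0) → (1, -5); (0, 5) → (3, 0)
T3 reflect across y = 0: (6, -8) → (6, 8); (7, -1) → (7, 1); (1, -5) → (1, 5); (3, 0) → (3, 0)
T4 rotate counter-clockwise with cos θ = 12/13, sin θ = 5/13: (6, 8) → (32/13, 126/13); (7, 1) → (79/13, 47/13); (1, 5) → (-1, 5); (3, 0) → (36/13, 15/13)

image vertices: (32/13, 126/13), (79/13, 47/13), (-1, 5), (36/13, 15/13)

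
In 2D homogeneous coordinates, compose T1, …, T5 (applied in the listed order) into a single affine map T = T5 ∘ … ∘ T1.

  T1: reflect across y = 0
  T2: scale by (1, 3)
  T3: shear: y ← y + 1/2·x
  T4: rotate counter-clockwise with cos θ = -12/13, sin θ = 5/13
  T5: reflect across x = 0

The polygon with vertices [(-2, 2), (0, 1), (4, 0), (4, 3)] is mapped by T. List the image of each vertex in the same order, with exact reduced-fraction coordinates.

image vertices: (-59/13, 74/13), (-15/13, 36/13), (58/13, -4/13), (1, 8)

T1 reflect across y = 0: (-2, 2) → (-2, -2); (0, 1) → (0, -1); (4, 0) → (4, 0); (4, 3) → (4, -3)
T2 scale by (1, 3): (-2, -2) → (-2, -6); (0, -1) → (0, -3); (4, 0) → (4, 0); (4, -3) → (4, -9)
T3 shear: y ← y + 1/2·x: (-2, -6) → (-2, -7); (0, -3) → (0, -3); (4, 0) → (4, 2); (4, -9) → (4, -7)
T4 rotate counter-clockwise with cos θ = -12/13, sin θ = 5/13: (-2, -7) → (59/13, 74/13); (0, -3) → (15/13, 36/13); (4, 2) → (-58/13, -4/13); (4, -7) → (-1, 8)
T5 reflect across x = 0: (59/13, 74/13) → (-59/13, 74/13); (15/13, 36/13) → (-15/13, 36/13); (-58/13, -4/13) → (58/13, -4/13); (-1, 8) → (1, 8)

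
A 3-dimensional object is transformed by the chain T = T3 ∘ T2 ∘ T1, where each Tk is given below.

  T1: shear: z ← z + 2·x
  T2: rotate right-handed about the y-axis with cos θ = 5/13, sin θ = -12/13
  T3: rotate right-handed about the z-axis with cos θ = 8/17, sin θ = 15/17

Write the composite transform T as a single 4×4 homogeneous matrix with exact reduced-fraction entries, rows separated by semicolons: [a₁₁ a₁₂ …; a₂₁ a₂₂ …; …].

T = [-152/221 -15/17 -96/221 0; -285/221 8/17 -180/221 0; 22/13 0 5/13 0; 0 0 0 1]

T1 = [1 0 0 0; 0 1 0 0; 2 0 1 0; 0 0 0 1]
T2·T1 = [-19/13 0 -12/13 0; 0 1 0 0; 22/13 0 5/13 0; 0 0 0 1]
T3·…·T1 = [-152/221 -15/17 -96/221 0; -285/221 8/17 -180/221 0; 22/13 0 5/13 0; 0 0 0 1]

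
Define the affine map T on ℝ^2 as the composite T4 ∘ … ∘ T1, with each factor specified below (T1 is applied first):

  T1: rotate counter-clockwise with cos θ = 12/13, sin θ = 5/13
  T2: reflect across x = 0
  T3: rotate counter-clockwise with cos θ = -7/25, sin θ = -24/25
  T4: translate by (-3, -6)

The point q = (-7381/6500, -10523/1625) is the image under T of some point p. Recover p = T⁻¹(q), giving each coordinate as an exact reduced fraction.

p = (4/5, 7/4)

T1 = [12/13 -5/13 0; 5/13 12/13 0; 0 0 1]
T2·T1 = [-12/13 5/13 0; 5/13 12/13 0; 0 0 1]
T3·…·T1 = [204/325 253/325 0; 253/325 -204/325 0; 0 0 1]
T4·…·T1 = [204/325 253/325 -3; 253/325 -204/325 -6; 0 0 1]
det M = -1; M⁻¹ = [204/325 253/325 426/65; 253/325 -204/325 -93/65; 0 0 1]
M⁻¹ · (-7381/6500, -10523/1625)ᵀ = (4/5, 7/4)ᵀ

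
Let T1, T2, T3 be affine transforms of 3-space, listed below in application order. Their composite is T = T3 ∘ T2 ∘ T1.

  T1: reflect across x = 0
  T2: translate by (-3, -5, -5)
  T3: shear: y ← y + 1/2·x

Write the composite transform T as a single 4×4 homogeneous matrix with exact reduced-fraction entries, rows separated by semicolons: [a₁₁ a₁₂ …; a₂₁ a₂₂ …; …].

T = [-1 0 0 -3; -1/2 1 0 -13/2; 0 0 1 -5; 0 0 0 1]

T1 = [-1 0 0 0; 0 1 0 0; 0 0 1 0; 0 0 0 1]
T2·T1 = [-1 0 0 -3; 0 1 0 -5; 0 0 1 -5; 0 0 0 1]
T3·…·T1 = [-1 0 0 -3; -1/2 1 0 -13/2; 0 0 1 -5; 0 0 0 1]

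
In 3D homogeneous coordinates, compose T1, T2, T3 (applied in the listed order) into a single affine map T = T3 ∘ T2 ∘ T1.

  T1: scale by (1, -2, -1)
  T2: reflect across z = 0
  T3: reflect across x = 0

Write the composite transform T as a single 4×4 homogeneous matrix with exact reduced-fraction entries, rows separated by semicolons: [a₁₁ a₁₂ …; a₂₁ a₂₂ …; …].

T1 = [1 0 0 0; 0 -2 0 0; 0 0 -1 0; 0 0 0 1]
T2·T1 = [1 0 0 0; 0 -2 0 0; 0 0 1 0; 0 0 0 1]
T3·…·T1 = [-1 0 0 0; 0 -2 0 0; 0 0 1 0; 0 0 0 1]

T = [-1 0 0 0; 0 -2 0 0; 0 0 1 0; 0 0 0 1]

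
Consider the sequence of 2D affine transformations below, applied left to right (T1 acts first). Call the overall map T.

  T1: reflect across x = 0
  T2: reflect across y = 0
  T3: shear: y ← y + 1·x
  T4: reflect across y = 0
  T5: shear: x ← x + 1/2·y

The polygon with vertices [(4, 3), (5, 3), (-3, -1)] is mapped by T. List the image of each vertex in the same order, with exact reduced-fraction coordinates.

T1 reflect across x = 0: (4, 3) → (-4, 3); (5, 3) → (-5, 3); (-3, -1) → (3, -1)
T2 reflect across y = 0: (-4, 3) → (-4, -3); (-5, 3) → (-5, -3); (3, -1) → (3, 1)
T3 shear: y ← y + 1·x: (-4, -3) → (-4, -7); (-5, -3) → (-5, -8); (3, 1) → (3, 4)
T4 reflect across y = 0: (-4, -7) → (-4, 7); (-5, -8) → (-5, 8); (3, 4) → (3, -4)
T5 shear: x ← x + 1/2·y: (-4, 7) → (-1/2, 7); (-5, 8) → (-1, 8); (3, -4) → (1, -4)

image vertices: (-1/2, 7), (-1, 8), (1, -4)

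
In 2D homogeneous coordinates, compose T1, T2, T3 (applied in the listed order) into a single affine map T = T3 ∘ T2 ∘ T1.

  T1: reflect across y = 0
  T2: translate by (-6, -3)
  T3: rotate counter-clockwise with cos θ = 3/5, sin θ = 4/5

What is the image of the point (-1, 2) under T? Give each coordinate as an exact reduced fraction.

T(p) = (-1/5, -43/5)

T1 reflect across y = 0: (-1, 2) → (-1, -2)
T2 translate by (-6, -3): (-1, -2) → (-7, -5)
T3 rotate counter-clockwise with cos θ = 3/5, sin θ = 4/5: (-7, -5) → (-1/5, -43/5)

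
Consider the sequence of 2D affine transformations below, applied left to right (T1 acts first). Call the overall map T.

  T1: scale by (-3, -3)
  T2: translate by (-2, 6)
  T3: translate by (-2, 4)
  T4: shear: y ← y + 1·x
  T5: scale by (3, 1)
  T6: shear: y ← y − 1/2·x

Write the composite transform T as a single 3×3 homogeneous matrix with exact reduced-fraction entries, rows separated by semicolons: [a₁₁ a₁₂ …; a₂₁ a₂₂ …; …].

T = [-9 0 -12; 3/2 -3 12; 0 0 1]

T1 = [-3 0 0; 0 -3 0; 0 0 1]
T2·T1 = [-3 0 -2; 0 -3 6; 0 0 1]
T3·…·T1 = [-3 0 -4; 0 -3 10; 0 0 1]
T4·…·T1 = [-3 0 -4; -3 -3 6; 0 0 1]
T5·…·T1 = [-9 0 -12; -3 -3 6; 0 0 1]
T6·…·T1 = [-9 0 -12; 3/2 -3 12; 0 0 1]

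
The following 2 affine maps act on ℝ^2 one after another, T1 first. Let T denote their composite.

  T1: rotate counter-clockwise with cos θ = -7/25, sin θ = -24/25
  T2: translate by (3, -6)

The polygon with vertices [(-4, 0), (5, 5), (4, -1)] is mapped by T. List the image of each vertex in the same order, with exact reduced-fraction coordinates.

T1 rotate counter-clockwise with cos θ = -7/25, sin θ = -24/25: (-4, 0) → (28/25, 96/25); (5, 5) → (17/5, -31/5); (4, -1) → (-52/25, -89/25)
T2 translate by (3, -6): (28/25, 96/25) → (103/25, -54/25); (17/5, -31/5) → (32/5, -61/5); (-52/25, -89/25) → (23/25, -239/25)

image vertices: (103/25, -54/25), (32/5, -61/5), (23/25, -239/25)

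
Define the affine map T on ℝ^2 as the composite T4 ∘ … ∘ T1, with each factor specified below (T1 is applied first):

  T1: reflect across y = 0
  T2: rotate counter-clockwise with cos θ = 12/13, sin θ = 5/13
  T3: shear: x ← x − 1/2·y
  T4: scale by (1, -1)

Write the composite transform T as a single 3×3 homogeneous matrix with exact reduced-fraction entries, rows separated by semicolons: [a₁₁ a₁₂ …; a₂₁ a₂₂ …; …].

T = [19/26 11/13 0; -5/13 12/13 0; 0 0 1]

T1 = [1 0 0; 0 -1 0; 0 0 1]
T2·T1 = [12/13 5/13 0; 5/13 -12/13 0; 0 0 1]
T3·…·T1 = [19/26 11/13 0; 5/13 -12/13 0; 0 0 1]
T4·…·T1 = [19/26 11/13 0; -5/13 12/13 0; 0 0 1]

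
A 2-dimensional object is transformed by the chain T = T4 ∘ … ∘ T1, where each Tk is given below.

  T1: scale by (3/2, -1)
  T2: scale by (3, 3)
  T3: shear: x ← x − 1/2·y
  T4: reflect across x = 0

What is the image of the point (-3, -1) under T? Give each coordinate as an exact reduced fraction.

T1 scale by (3/2, -1): (-3, -1) → (-9/2, 1)
T2 scale by (3, 3): (-9/2, 1) → (-27/2, 3)
T3 shear: x ← x − 1/2·y: (-27/2, 3) → (-15, 3)
T4 reflect across x = 0: (-15, 3) → (15, 3)

T(p) = (15, 3)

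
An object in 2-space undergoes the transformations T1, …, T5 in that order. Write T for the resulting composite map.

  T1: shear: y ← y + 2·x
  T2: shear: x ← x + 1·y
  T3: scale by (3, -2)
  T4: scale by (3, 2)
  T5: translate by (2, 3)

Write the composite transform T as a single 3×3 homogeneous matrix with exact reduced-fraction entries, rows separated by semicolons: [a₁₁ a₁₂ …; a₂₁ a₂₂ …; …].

T = [27 9 2; -8 -4 3; 0 0 1]

T1 = [1 0 0; 2 1 0; 0 0 1]
T2·T1 = [3 1 0; 2 1 0; 0 0 1]
T3·…·T1 = [9 3 0; -4 -2 0; 0 0 1]
T4·…·T1 = [27 9 0; -8 -4 0; 0 0 1]
T5·…·T1 = [27 9 2; -8 -4 3; 0 0 1]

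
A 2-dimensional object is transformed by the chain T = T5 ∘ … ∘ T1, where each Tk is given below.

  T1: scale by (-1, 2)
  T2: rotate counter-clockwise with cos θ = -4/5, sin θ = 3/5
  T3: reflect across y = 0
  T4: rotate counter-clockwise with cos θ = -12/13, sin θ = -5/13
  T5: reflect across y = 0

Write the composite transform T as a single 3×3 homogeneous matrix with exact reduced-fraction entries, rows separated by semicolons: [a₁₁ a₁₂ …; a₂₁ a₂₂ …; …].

T = [-33/65 112/65 0; 56/65 66/65 0; 0 0 1]

T1 = [-1 0 0; 0 2 0; 0 0 1]
T2·T1 = [4/5 -6/5 0; -3/5 -8/5 0; 0 0 1]
T3·…·T1 = [4/5 -6/5 0; 3/5 8/5 0; 0 0 1]
T4·…·T1 = [-33/65 112/65 0; -56/65 -66/65 0; 0 0 1]
T5·…·T1 = [-33/65 112/65 0; 56/65 66/65 0; 0 0 1]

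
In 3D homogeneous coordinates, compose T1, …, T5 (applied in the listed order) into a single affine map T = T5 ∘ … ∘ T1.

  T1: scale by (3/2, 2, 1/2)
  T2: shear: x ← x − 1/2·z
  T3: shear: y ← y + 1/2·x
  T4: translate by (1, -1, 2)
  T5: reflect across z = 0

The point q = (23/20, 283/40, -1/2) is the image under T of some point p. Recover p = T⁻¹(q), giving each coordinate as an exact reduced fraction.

T1 = [3/2 0 0 0; 0 2 0 0; 0 0 1/2 0; 0 0 0 1]
T2·T1 = [3/2 0 -1/4 0; 0 2 0 0; 0 0 1/2 0; 0 0 0 1]
T3·…·T1 = [3/2 0 -1/4 0; 3/4 2 -1/8 0; 0 0 1/2 0; 0 0 0 1]
T4·…·T1 = [3/2 0 -1/4 1; 3/4 2 -1/8 -1; 0 0 1/2 2; 0 0 0 1]
T5·…·T1 = [3/2 0 -1/4 1; 3/4 2 -1/8 -1; 0 0 -1/2 -2; 0 0 0 1]
det M = -3/2; M⁻¹ = [2/3 0 -1/3 -4/3; -1/4 1/2 0 3/4; 0 0 -2 -4; 0 0 0 1]
M⁻¹ · (23/20, 283/40, -1/2)ᵀ = (-2/5, 4, -3)ᵀ

p = (-2/5, 4, -3)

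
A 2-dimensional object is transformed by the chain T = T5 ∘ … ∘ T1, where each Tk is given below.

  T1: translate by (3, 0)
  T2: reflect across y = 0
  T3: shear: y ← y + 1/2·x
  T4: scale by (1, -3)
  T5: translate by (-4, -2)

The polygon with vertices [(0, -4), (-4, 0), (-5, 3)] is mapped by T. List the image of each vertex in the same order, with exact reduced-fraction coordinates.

T1 translate by (3, 0): (0, -4) → (3, -4); (-4, 0) → (-1, 0); (-5, 3) → (-2, 3)
T2 reflect across y = 0: (3, -4) → (3, 4); (-1, 0) → (-1, 0); (-2, 3) → (-2, -3)
T3 shear: y ← y + 1/2·x: (3, 4) → (3, 11/2); (-1, 0) → (-1, -1/2); (-2, -3) → (-2, -4)
T4 scale by (1, -3): (3, 11/2) → (3, -33/2); (-1, -1/2) → (-1, 3/2); (-2, -4) → (-2, 12)
T5 translate by (-4, -2): (3, -33/2) → (-1, -37/2); (-1, 3/2) → (-5, -1/2); (-2, 12) → (-6, 10)

image vertices: (-1, -37/2), (-5, -1/2), (-6, 10)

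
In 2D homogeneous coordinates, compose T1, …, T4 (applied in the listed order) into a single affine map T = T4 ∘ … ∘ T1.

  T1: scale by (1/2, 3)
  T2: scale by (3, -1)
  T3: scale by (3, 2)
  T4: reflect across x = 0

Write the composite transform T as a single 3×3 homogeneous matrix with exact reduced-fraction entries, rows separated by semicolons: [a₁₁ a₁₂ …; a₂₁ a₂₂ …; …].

T = [-9/2 0 0; 0 -6 0; 0 0 1]

T1 = [1/2 0 0; 0 3 0; 0 0 1]
T2·T1 = [3/2 0 0; 0 -3 0; 0 0 1]
T3·…·T1 = [9/2 0 0; 0 -6 0; 0 0 1]
T4·…·T1 = [-9/2 0 0; 0 -6 0; 0 0 1]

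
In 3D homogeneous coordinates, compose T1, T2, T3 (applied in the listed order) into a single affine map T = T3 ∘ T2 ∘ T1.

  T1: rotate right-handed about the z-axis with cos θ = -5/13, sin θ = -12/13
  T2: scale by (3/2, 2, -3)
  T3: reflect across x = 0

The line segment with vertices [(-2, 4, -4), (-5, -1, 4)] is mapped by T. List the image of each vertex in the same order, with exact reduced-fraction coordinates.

T1 rotate right-handed about the z-axis with cos θ = -5/13, sin θ = -12/13: (-2, 4, -4) → (58/13, 4/13, -4); (-5, -1, 4) → (1, 5, 4)
T2 scale by (3/2, 2, -3): (58/13, 4/13, -4) → (87/13, 8/13, 12); (1, 5, 4) → (3/2, 10, -12)
T3 reflect across x = 0: (87/13, 8/13, 12) → (-87/13, 8/13, 12); (3/2, 10, -12) → (-3/2, 10, -12)

image vertices: (-87/13, 8/13, 12), (-3/2, 10, -12)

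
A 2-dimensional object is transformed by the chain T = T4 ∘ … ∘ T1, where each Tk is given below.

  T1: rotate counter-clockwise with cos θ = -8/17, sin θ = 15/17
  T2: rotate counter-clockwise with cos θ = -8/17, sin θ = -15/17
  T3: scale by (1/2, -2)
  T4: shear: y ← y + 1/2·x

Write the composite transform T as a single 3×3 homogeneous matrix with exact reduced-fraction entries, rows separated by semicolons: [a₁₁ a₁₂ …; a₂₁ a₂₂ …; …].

T = [1/2 0 0; 1/4 -2 0; 0 0 1]

T1 = [-8/17 -15/17 0; 15/17 -8/17 0; 0 0 1]
T2·T1 = [1 0 0; 0 1 0; 0 0 1]
T3·…·T1 = [1/2 0 0; 0 -2 0; 0 0 1]
T4·…·T1 = [1/2 0 0; 1/4 -2 0; 0 0 1]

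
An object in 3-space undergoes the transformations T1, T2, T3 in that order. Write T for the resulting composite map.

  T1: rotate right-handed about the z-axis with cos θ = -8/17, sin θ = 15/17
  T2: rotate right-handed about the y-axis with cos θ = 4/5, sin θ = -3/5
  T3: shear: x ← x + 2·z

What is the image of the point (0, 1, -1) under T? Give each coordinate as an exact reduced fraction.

T1 rotate right-handed about the z-axis with cos θ = -8/17, sin θ = 15/17: (0, 1, -1) → (-15/17, -8/17, -1)
T2 rotate right-handed about the y-axis with cos θ = 4/5, sin θ = -3/5: (-15/17, -8/17, -1) → (-9/85, -8/17, -113/85)
T3 shear: x ← x + 2·z: (-9/85, -8/17, -113/85) → (-47/17, -8/17, -113/85)

T(p) = (-47/17, -8/17, -113/85)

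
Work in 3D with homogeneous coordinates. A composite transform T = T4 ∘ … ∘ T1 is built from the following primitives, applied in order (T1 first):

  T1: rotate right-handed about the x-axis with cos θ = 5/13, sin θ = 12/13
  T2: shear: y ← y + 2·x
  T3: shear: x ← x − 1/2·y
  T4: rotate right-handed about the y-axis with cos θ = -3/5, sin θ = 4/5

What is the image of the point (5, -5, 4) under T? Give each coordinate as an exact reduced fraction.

T1 rotate right-handed about the x-axis with cos θ = 5/13, sin θ = 12/13: (5, -5, 4) → (5, -73/13, -40/13)
T2 shear: y ← y + 2·x: (5, -73/13, -40/13) → (5, 57/13, -40/13)
T3 shear: x ← x − 1/2·y: (5, 57/13, -40/13) → (73/26, 57/13, -40/13)
T4 rotate right-handed about the y-axis with cos θ = -3/5, sin θ = 4/5: (73/26, 57/13, -40/13) → (-539/130, 57/13, -2/5)

T(p) = (-539/130, 57/13, -2/5)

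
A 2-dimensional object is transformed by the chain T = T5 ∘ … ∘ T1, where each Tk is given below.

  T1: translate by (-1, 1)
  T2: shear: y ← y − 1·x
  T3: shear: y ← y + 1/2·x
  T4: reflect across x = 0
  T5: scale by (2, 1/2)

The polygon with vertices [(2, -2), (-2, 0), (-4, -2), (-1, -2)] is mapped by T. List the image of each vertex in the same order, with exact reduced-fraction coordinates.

image vertices: (-2, -3/4), (6, 5/4), (10, 3/4), (4, 0)

T1 translate by (-1, 1): (2, -2) → (1, -1); (-2, 0) → (-3, 1); (-4, -2) → (-5, -1); (-1, -2) → (-2, -1)
T2 shear: y ← y − 1·x: (1, -1) → (1, -2); (-3, 1) → (-3, 4); (-5, -1) → (-5, 4); (-2, -1) → (-2, 1)
T3 shear: y ← y + 1/2·x: (1, -2) → (1, -3/2); (-3, 4) → (-3, 5/2); (-5, 4) → (-5, 3/2); (-2, 1) → (-2, 0)
T4 reflect across x = 0: (1, -3/2) → (-1, -3/2); (-3, 5/2) → (3, 5/2); (-5, 3/2) → (5, 3/2); (-2, 0) → (2, 0)
T5 scale by (2, 1/2): (-1, -3/2) → (-2, -3/4); (3, 5/2) → (6, 5/4); (5, 3/2) → (10, 3/4); (2, 0) → (4, 0)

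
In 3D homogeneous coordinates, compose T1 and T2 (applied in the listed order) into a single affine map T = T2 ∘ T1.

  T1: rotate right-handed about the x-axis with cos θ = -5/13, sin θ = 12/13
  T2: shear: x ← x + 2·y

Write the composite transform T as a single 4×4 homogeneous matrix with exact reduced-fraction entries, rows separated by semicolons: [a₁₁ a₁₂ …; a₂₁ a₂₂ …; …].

T = [1 -10/13 -24/13 0; 0 -5/13 -12/13 0; 0 12/13 -5/13 0; 0 0 0 1]

T1 = [1 0 0 0; 0 -5/13 -12/13 0; 0 12/13 -5/13 0; 0 0 0 1]
T2·T1 = [1 -10/13 -24/13 0; 0 -5/13 -12/13 0; 0 12/13 -5/13 0; 0 0 0 1]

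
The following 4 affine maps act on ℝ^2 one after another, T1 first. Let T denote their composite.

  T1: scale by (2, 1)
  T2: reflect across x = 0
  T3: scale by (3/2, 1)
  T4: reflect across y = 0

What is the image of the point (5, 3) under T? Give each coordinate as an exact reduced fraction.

T1 scale by (2, 1): (5, 3) → (10, 3)
T2 reflect across x = 0: (10, 3) → (-10, 3)
T3 scale by (3/2, 1): (-10, 3) → (-15, 3)
T4 reflect across y = 0: (-15, 3) → (-15, -3)

T(p) = (-15, -3)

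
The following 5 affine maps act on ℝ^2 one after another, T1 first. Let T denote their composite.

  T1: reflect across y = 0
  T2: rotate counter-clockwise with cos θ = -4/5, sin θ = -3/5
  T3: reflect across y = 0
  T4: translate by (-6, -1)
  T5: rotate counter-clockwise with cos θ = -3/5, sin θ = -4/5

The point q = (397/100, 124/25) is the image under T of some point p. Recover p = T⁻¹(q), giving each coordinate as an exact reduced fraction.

T1 = [1 0 0; 0 -1 0; 0 0 1]
T2·T1 = [-4/5 -3/5 0; -3/5 4/5 0; 0 0 1]
T3·…·T1 = [-4/5 -3/5 0; 3/5 -4/5 0; 0 0 1]
T4·…·T1 = [-4/5 -3/5 -6; 3/5 -4/5 -1; 0 0 1]
T5·…·T1 = [24/25 -7/25 14/5; 7/25 24/25 27/5; 0 0 1]
det M = 1; M⁻¹ = [24/25 7/25 -21/5; -7/25 24/25 -22/5; 0 0 1]
M⁻¹ · (397/100, 124/25)ᵀ = (1, -3/4)ᵀ

p = (1, -3/4)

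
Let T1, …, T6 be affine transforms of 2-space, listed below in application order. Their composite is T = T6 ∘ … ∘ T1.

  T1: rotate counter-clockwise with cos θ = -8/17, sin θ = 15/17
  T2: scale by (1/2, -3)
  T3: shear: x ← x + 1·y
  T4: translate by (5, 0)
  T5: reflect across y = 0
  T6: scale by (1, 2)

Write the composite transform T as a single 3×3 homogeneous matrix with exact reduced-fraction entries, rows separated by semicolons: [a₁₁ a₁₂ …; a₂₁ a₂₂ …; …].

T = [-49/17 33/34 5; 90/17 -48/17 0; 0 0 1]

T1 = [-8/17 -15/17 0; 15/17 -8/17 0; 0 0 1]
T2·T1 = [-4/17 -15/34 0; -45/17 24/17 0; 0 0 1]
T3·…·T1 = [-49/17 33/34 0; -45/17 24/17 0; 0 0 1]
T4·…·T1 = [-49/17 33/34 5; -45/17 24/17 0; 0 0 1]
T5·…·T1 = [-49/17 33/34 5; 45/17 -24/17 0; 0 0 1]
T6·…·T1 = [-49/17 33/34 5; 90/17 -48/17 0; 0 0 1]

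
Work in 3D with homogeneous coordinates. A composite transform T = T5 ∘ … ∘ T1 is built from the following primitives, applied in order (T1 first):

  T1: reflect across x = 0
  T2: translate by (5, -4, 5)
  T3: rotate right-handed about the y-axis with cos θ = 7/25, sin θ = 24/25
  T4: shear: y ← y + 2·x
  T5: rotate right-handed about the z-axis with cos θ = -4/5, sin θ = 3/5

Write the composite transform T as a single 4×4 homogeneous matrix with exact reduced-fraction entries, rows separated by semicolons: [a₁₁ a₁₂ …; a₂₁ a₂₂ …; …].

T = [14/25 -3/5 -48/25 -10; 7/25 -4/5 -24/25 -3; 24/25 0 7/25 -17/5; 0 0 0 1]

T1 = [-1 0 0 0; 0 1 0 0; 0 0 1 0; 0 0 0 1]
T2·T1 = [-1 0 0 5; 0 1 0 -4; 0 0 1 5; 0 0 0 1]
T3·…·T1 = [-7/25 0 24/25 31/5; 0 1 0 -4; 24/25 0 7/25 -17/5; 0 0 0 1]
T4·…·T1 = [-7/25 0 24/25 31/5; -14/25 1 48/25 42/5; 24/25 0 7/25 -17/5; 0 0 0 1]
T5·…·T1 = [14/25 -3/5 -48/25 -10; 7/25 -4/5 -24/25 -3; 24/25 0 7/25 -17/5; 0 0 0 1]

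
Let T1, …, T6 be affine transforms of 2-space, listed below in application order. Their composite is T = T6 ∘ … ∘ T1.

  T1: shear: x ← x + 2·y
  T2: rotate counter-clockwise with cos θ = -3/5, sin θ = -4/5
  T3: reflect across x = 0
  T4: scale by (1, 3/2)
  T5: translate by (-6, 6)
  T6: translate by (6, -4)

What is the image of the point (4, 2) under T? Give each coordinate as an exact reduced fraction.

T1 shear: x ← x + 2·y: (4, 2) → (8, 2)
T2 rotate counter-clockwise with cos θ = -3/5, sin θ = -4/5: (8, 2) → (-16/5, -38/5)
T3 reflect across x = 0: (-16/5, -38/5) → (16/5, -38/5)
T4 scale by (1, 3/2): (16/5, -38/5) → (16/5, -57/5)
T5 translate by (-6, 6): (16/5, -57/5) → (-14/5, -27/5)
T6 translate by (6, -4): (-14/5, -27/5) → (16/5, -47/5)

T(p) = (16/5, -47/5)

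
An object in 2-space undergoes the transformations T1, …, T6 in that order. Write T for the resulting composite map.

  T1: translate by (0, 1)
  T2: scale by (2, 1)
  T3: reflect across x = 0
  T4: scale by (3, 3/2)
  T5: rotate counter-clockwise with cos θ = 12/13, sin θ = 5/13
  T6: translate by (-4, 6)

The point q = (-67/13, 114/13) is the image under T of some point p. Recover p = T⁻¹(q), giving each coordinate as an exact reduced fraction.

p = (0, 1)

T1 = [1 0 0; 0 1 1; 0 0 1]
T2·T1 = [2 0 0; 0 1 1; 0 0 1]
T3·…·T1 = [-2 0 0; 0 1 1; 0 0 1]
T4·…·T1 = [-6 0 0; 0 3/2 3/2; 0 0 1]
T5·…·T1 = [-72/13 -15/26 -15/26; -30/13 18/13 18/13; 0 0 1]
T6·…·T1 = [-72/13 -15/26 -119/26; -30/13 18/13 96/13; 0 0 1]
det M = -9; M⁻¹ = [-2/13 -5/78 -3/13; -10/39 8/13 -223/39; 0 0 1]
M⁻¹ · (-67/13, 114/13)ᵀ = (0, 1)ᵀ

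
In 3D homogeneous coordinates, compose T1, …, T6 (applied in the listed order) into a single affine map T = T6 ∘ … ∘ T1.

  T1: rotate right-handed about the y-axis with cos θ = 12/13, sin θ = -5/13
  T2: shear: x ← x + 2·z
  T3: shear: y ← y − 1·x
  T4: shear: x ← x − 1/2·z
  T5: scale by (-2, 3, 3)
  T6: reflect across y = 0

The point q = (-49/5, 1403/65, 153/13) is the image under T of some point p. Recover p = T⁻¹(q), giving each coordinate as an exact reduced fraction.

T1 = [12/13 0 -5/13 0; 0 1 0 0; 5/13 0 12/13 0; 0 0 0 1]
T2·T1 = [22/13 0 19/13 0; 0 1 0 0; 5/13 0 12/13 0; 0 0 0 1]
T3·…·T1 = [22/13 0 19/13 0; -22/13 1 -19/13 0; 5/13 0 12/13 0; 0 0 0 1]
T4·…·T1 = [3/2 0 1 0; -22/13 1 -19/13 0; 5/13 0 12/13 0; 0 0 0 1]
T5·…·T1 = [-3 0 -2 0; -66/13 3 -57/13 0; 15/13 0 36/13 0; 0 0 0 1]
T6·…·T1 = [-3 0 -2 0; 66/13 -3 57/13 0; 15/13 0 36/13 0; 0 0 0 1]
det M = 18; M⁻¹ = [-6/13 0 -1/3 0; -1/2 -1/3 1/6 0; 5/26 0 1/2 0; 0 0 0 1]
M⁻¹ · (-49/5, 1403/65, 153/13)ᵀ = (3/5, -1/3, 4)ᵀ

p = (3/5, -1/3, 4)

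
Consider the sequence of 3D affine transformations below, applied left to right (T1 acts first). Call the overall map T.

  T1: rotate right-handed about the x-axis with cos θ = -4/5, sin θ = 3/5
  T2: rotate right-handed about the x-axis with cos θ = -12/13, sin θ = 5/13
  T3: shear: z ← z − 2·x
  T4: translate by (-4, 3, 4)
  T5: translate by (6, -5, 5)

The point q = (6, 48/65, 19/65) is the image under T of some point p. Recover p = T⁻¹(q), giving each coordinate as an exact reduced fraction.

p = (4, 2, 2)

T1 = [1 0 0 0; 0 -4/5 -3/5 0; 0 3/5 -4/5 0; 0 0 0 1]
T2·T1 = [1 0 0 0; 0 33/65 56/65 0; 0 -56/65 33/65 0; 0 0 0 1]
T3·…·T1 = [1 0 0 0; 0 33/65 56/65 0; -2 -56/65 33/65 0; 0 0 0 1]
T4·…·T1 = [1 0 0 -4; 0 33/65 56/65 3; -2 -56/65 33/65 4; 0 0 0 1]
T5·…·T1 = [1 0 0 2; 0 33/65 56/65 -2; -2 -56/65 33/65 9; 0 0 0 1]
det M = 1; M⁻¹ = [1 0 0 -2; -112/65 33/65 -56/65 794/65; 66/65 56/65 33/65 -317/65; 0 0 0 1]
M⁻¹ · (6, 48/65, 19/65)ᵀ = (4, 2, 2)ᵀ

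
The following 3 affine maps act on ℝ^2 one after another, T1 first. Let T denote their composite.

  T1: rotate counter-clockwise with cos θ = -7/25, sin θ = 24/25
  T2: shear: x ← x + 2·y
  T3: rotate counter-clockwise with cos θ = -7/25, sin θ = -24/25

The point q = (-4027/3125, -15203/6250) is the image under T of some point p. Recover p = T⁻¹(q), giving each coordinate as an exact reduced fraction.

p = (-8/5, -7/2)

T1 = [-7/25 -24/25 0; 24/25 -7/25 0; 0 0 1]
T2·T1 = [41/25 -38/25 0; 24/25 -7/25 0; 0 0 1]
T3·…·T1 = [289/625 98/625 0; -1152/625 961/625 0; 0 0 1]
det M = 1; M⁻¹ = [961/625 -98/625 0; 1152/625 289/625 0; 0 0 1]
M⁻¹ · (-4027/3125, -15203/6250)ᵀ = (-8/5, -7/2)ᵀ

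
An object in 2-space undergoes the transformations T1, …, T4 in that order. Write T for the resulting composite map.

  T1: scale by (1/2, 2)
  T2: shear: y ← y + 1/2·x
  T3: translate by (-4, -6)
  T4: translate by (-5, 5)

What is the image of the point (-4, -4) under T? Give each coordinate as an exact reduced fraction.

T(p) = (-11, -10)

T1 scale by (1/2, 2): (-4, -4) → (-2, -8)
T2 shear: y ← y + 1/2·x: (-2, -8) → (-2, -9)
T3 translate by (-4, -6): (-2, -9) → (-6, -15)
T4 translate by (-5, 5): (-6, -15) → (-11, -10)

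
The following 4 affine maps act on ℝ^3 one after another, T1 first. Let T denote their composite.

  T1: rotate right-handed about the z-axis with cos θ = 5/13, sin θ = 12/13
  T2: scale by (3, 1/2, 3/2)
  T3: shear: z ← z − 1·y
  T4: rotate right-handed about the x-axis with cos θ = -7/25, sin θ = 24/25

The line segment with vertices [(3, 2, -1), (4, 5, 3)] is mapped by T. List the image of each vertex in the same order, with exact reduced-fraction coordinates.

image vertices: (-27/13, 859/325, 1699/650), (-120/13, -1567/650, 722/325)

T1 rotate right-handed about the z-axis with cos θ = 5/13, sin θ = 12/13: (3, 2, -1) → (-9/13, 46/13, -1); (4, 5, 3) → (-40/13, 73/13, 3)
T2 scale by (3, 1/2, 3/2): (-9/13, 46/13, -1) → (-27/13, 23/13, -3/2); (-40/13, 73/13, 3) → (-120/13, 73/26, 9/2)
T3 shear: z ← z − 1·y: (-27/13, 23/13, -3/2) → (-27/13, 23/13, -85/26); (-120/13, 73/26, 9/2) → (-120/13, 73/26, 22/13)
T4 rotate right-handed about the x-axis with cos θ = -7/25, sin θ = 24/25: (-27/13, 23/13, -85/26) → (-27/13, 859/325, 1699/650); (-120/13, 73/26, 22/13) → (-120/13, -1567/650, 722/325)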